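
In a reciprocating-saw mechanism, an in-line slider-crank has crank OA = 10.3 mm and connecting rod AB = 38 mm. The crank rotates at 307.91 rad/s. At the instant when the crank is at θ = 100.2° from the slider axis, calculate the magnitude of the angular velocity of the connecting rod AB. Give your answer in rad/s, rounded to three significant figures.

15.3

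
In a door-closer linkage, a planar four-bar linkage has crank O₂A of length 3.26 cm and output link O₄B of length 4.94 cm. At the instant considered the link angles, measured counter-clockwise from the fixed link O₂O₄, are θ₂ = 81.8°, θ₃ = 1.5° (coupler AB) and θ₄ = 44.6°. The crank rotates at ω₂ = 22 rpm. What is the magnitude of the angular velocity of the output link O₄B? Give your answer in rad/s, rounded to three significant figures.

ω₂ = 2.304 rad/s (from 22 rpm).
Differentiating the loop-closure r₂e^{iθ₂}+r₃e^{iθ₃}=r₁+r₄e^{iθ₄} gives r₂ω₂e^{iθ₂}+r₃ω₃e^{iθ₃}=r₄ω₄e^{iθ₄}.
Eliminating the other unknown: ω₄ = r₂ω₂ sin(θ₂−θ₃) / [r₄ sin(θ₄−θ₃)].
Numerator sine = +0.98570; denominator sine = +0.68327.
Result = 0.0326·2.304·(+0.98570) / (0.0494·(+0.68327)) = +2.1933 rad/s; magnitude 2.1933 rad/s.

2.19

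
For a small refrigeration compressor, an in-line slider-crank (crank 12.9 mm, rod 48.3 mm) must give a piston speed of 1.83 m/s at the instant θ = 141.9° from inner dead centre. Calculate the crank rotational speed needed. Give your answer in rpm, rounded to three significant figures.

2790

For an in-line slider-crank, |v_piston| = rω|sinθ|·[1 + r cosθ/√(L² − r² sin²θ)].
With r = 0.0129 m, L = 0.0483 m, θ = 141.9°: the bracketed kinematic factor |dx/dθ| = 0.0062636 m.
ω = v/|dx/dθ| = 1.83/0.0062636 = 292.16 rad/s.
N = 60ω/(2π) = 2790 rpm.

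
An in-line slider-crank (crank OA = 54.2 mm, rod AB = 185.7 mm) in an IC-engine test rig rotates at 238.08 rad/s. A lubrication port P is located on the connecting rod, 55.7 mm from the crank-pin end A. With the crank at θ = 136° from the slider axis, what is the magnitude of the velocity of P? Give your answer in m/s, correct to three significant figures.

ω = 238.1 rad/s.  Crank-pin speed |V_A| = rω = 12.904 m/s, perpendicular to OA.
Rod angle: sinφ = −(r/L) sinθ ⇒ φ = -11.698°; ω_rod = −rω cosθ/√(L²−r²sin²θ) = +51.046 rad/s.
V_P = V_A + ω_rod × AP, with AP = 0.0557 m along the rod.
Components: V_Px = −rω sinθ − a·ω_rod·sinφ = -8.3874 m/s;  V_Py = rω cosθ + a·ω_rod·cosφ = -6.4981 m/s.
|V_P| = √(V_Px² + V_Py²) = 10.61 m/s.

10.6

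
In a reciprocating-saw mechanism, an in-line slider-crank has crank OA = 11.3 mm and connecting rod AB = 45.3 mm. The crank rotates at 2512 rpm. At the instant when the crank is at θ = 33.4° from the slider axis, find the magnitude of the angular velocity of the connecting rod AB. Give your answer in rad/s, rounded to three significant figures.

55.3

ω = 263.1 rad/s (converted from 2512 rpm).
The rod makes angle φ with the slider axis where L sinφ = r sinθ; differentiating, L cosφ·φ̇ = r ω cosθ.
L cosφ = √(L² − r² sin²θ) = 0.044871 m.
|ω_rod| = r ω |cosθ| / √(L² − r² sin²θ) = 0.0113·263.1·0.83485/0.044871 = 55.306 rad/s.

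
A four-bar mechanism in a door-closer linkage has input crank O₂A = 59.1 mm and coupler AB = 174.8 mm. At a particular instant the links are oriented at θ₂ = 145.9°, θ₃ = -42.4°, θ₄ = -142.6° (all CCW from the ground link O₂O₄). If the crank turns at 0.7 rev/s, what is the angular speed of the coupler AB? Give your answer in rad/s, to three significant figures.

1.43

ω₂ = 4.398 rad/s (from 0.7 rev/s).
Differentiating the loop-closure r₂e^{iθ₂}+r₃e^{iθ₃}=r₁+r₄e^{iθ₄} gives r₂ω₂e^{iθ₂}+r₃ω₃e^{iθ₃}=r₄ω₄e^{iθ₄}.
Eliminating the other unknown: ω₃ = r₂ω₂ sin(θ₄−θ₂) / [r₃ sin(θ₃−θ₄)].
Numerator sine = +0.94832; denominator sine = +0.98420.
Result = 0.0591·4.398·(+0.94832) / (0.1748·(+0.98420)) = +1.4328 rad/s; magnitude 1.4328 rad/s.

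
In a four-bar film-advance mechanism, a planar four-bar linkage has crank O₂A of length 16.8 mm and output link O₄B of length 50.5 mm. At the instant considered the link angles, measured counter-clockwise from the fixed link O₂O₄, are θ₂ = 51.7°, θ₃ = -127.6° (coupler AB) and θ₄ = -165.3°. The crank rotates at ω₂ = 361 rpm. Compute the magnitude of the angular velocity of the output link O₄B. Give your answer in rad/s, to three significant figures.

ω₂ = 37.8 rad/s (from 361 rpm).
Differentiating the loop-closure r₂e^{iθ₂}+r₃e^{iθ₃}=r₁+r₄e^{iθ₄} gives r₂ω₂e^{iθ₂}+r₃ω₃e^{iθ₃}=r₄ω₄e^{iθ₄}.
Eliminating the other unknown: ω₄ = r₂ω₂ sin(θ₂−θ₃) / [r₄ sin(θ₄−θ₃)].
Numerator sine = +0.01222; denominator sine = -0.61153.
Result = 0.0168·37.8·(+0.01222) / (0.0505·(-0.61153)) = -0.25125 rad/s; magnitude 0.25125 rad/s.

0.251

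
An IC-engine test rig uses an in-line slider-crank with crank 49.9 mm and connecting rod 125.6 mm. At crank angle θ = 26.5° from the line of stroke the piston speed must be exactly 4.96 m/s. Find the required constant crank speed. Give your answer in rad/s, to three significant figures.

164

For an in-line slider-crank, |v_piston| = rω|sinθ|·[1 + r cosθ/√(L² − r² sin²θ)].
With r = 0.0499 m, L = 0.1256 m, θ = 26.5°: the bracketed kinematic factor |dx/dθ| = 0.030309 m.
ω = v/|dx/dθ| = 4.96/0.030309 = 163.65 rad/s.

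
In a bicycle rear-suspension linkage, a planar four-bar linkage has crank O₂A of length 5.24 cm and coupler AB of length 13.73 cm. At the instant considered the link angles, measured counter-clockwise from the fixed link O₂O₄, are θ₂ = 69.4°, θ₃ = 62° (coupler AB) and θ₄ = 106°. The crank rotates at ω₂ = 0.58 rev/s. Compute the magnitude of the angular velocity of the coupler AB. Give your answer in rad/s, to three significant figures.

ω₂ = 3.644 rad/s (from 0.58 rev/s).
Differentiating the loop-closure r₂e^{iθ₂}+r₃e^{iθ₃}=r₁+r₄e^{iθ₄} gives r₂ω₂e^{iθ₂}+r₃ω₃e^{iθ₃}=r₄ω₄e^{iθ₄}.
Eliminating the other unknown: ω₃ = r₂ω₂ sin(θ₄−θ₂) / [r₃ sin(θ₃−θ₄)].
Numerator sine = +0.59622; denominator sine = -0.69466.
Result = 0.0524·3.644·(+0.59622) / (0.1373·(-0.69466)) = -1.1937 rad/s; magnitude 1.1937 rad/s.

1.19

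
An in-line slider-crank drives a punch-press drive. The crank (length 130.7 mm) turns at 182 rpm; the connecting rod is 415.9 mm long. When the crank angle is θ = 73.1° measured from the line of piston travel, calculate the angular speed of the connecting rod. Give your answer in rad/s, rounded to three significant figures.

ω = 19.06 rad/s (converted from 182 rpm).
The rod makes angle φ with the slider axis where L sinφ = r sinθ; differentiating, L cosφ·φ̇ = r ω cosθ.
L cosφ = √(L² − r² sin²θ) = 0.39665 m.
|ω_rod| = r ω |cosθ| / √(L² − r² sin²θ) = 0.1307·19.06·0.29070/0.39665 = 1.8256 rad/s.

1.83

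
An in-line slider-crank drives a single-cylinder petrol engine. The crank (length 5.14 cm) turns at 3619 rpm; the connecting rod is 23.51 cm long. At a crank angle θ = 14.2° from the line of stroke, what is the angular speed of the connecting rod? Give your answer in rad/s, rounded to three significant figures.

ω = 379 rad/s (converted from 3619 rpm).
The rod makes angle φ with the slider axis where L sinφ = r sinθ; differentiating, L cosφ·φ̇ = r ω cosθ.
L cosφ = √(L² − r² sin²θ) = 0.23476 m.
|ω_rod| = r ω |cosθ| / √(L² − r² sin²θ) = 0.0514·379·0.96945/0.23476 = 80.441 rad/s.

80.4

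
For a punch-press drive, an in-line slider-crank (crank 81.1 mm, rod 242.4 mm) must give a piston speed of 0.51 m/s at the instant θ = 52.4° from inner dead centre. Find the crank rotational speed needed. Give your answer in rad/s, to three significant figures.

6.55

For an in-line slider-crank, |v_piston| = rω|sinθ|·[1 + r cosθ/√(L² − r² sin²θ)].
With r = 0.0811 m, L = 0.2424 m, θ = 52.4°: the bracketed kinematic factor |dx/dθ| = 0.077858 m.
ω = v/|dx/dθ| = 0.51/0.077858 = 6.5504 rad/s.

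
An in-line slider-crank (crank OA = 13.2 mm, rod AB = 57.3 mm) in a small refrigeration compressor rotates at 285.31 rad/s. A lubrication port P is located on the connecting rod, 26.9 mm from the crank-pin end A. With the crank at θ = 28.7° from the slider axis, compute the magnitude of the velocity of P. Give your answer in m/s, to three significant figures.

2.65

ω = 285.3 rad/s.  Crank-pin speed |V_A| = rω = 3.7661 m/s, perpendicular to OA.
Rod angle: sinφ = −(r/L) sinθ ⇒ φ = -6.351°; ω_rod = −rω cosθ/√(L²−r²sin²θ) = -58.007 rad/s.
V_P = V_A + ω_rod × AP, with AP = 0.0269 m along the rod.
Components: V_Px = −rω sinθ − a·ω_rod·sinφ = -1.9812 m/s;  V_Py = rω cosθ + a·ω_rod·cosφ = +1.7526 m/s.
|V_P| = √(V_Px² + V_Py²) = 2.6451 m/s.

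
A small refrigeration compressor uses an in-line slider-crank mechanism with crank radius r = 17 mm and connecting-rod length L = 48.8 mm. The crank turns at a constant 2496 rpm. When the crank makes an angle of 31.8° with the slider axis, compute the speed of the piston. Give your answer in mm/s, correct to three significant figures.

3050

ω = 2π·2496/60 = 261.4 rad/s
For an in-line slider-crank, x = r cosθ + √(L² − r² sin²θ), so v = −rω sinθ·[1 + r cosθ/√(L² − r² sin²θ)].
With r = 0.017 m, L = 0.0488 m, θ = 31.8°: √(L² − r² sin²θ) = 0.047971 m.
v = −0.017·261.4·0.52696·[1 + 0.017·0.84989/0.047971] = -3.0467 m/s.
|v| = 3.0467 m/s = 3046.7 mm/s.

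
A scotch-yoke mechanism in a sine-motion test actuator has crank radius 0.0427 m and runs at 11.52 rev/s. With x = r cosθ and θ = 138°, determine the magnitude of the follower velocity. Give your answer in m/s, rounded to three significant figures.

2.07

ω = 72.38 rad/s (from 11.52 rev/s).
x = r cosθ ⇒ ẋ = −rω sinθ.
|v| = rω|sinθ| = 0.0427·72.38·|sin 138°| = 2.0681 m/s.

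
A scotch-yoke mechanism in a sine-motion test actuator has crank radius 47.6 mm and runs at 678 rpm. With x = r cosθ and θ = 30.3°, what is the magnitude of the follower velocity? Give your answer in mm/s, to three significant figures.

1710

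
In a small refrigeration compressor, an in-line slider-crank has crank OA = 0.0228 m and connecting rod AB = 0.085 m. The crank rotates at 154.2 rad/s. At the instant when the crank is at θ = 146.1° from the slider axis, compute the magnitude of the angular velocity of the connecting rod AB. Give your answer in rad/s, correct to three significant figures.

34.7

ω = 154.2 rad/s
The rod makes angle φ with the slider axis where L sinφ = r sinθ; differentiating, L cosφ·φ̇ = r ω cosθ.
L cosφ = √(L² − r² sin²θ) = 0.084043 m.
|ω_rod| = r ω |cosθ| / √(L² − r² sin²θ) = 0.0228·154.2·0.83001/0.084043 = 34.722 rad/s.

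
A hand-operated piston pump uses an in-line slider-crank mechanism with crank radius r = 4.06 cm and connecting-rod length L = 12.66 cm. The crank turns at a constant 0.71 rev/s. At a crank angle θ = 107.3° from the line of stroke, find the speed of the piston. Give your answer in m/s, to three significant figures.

0.156

ω = 2π·0.71 = 4.461 rad/s
For an in-line slider-crank, x = r cosθ + √(L² − r² sin²θ), so v = −rω sinθ·[1 + r cosθ/√(L² − r² sin²θ)].
With r = 0.0406 m, L = 0.1266 m, θ = 107.3°: √(L² − r² sin²θ) = 0.12052 m.
v = −0.0406·4.461·0.95476·[1 + 0.0406·-0.29737/0.12052] = -0.1556 m/s.
|v| = 0.1556 m/s.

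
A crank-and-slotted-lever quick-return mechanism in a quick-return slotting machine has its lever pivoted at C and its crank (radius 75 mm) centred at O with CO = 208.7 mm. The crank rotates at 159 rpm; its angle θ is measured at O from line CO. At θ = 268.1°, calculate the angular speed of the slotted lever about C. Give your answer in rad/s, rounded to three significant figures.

1.77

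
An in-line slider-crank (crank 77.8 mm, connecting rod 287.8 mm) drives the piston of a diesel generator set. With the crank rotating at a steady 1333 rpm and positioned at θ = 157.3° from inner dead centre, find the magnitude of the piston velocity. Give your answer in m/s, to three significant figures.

ω = 2π·1333/60 = 139.6 rad/s
For an in-line slider-crank, x = r cosθ + √(L² − r² sin²θ), so v = −rω sinθ·[1 + r cosθ/√(L² − r² sin²θ)].
With r = 0.0778 m, L = 0.2878 m, θ = 157.3°: √(L² − r² sin²θ) = 0.28623 m.
v = −0.0778·139.6·0.38591·[1 + 0.0778·-0.92254/0.28623] = -3.1401 m/s.
|v| = 3.1401 m/s.

3.14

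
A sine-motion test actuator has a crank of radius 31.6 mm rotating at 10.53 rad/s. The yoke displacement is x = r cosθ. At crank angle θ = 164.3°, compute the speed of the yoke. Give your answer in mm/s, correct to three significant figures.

ω = 10.53 rad/s
x = r cosθ ⇒ ẋ = −rω sinθ.
|v| = rω|sinθ| = 0.0316·10.53·|sin 164.3°| = 0.090042 m/s = 90.042 mm/s.

90.0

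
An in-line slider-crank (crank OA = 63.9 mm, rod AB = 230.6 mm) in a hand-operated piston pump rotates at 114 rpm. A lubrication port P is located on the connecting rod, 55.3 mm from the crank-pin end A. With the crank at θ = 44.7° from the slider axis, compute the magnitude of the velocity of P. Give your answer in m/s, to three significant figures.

0.697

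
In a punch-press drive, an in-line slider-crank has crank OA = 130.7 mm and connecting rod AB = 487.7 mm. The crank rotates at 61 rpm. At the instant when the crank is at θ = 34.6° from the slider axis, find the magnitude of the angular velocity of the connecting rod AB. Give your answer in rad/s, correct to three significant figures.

ω = 6.388 rad/s (converted from 61 rpm).
The rod makes angle φ with the slider axis where L sinφ = r sinθ; differentiating, L cosφ·φ̇ = r ω cosθ.
L cosφ = √(L² − r² sin²θ) = 0.48202 m.
|ω_rod| = r ω |cosθ| / √(L² − r² sin²θ) = 0.1307·6.388·0.82314/0.48202 = 1.4257 rad/s.

1.43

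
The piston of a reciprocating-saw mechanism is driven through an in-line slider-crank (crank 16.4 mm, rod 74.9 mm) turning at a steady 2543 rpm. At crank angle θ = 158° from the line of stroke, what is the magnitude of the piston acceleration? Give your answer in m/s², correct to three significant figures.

893

ω = 2π·2543/60 = 266.3 rad/s
x(θ) = r cosθ + √(L² − r² sin²θ); with ω constant, a = ω²·d²x/dθ².
d²x/dθ² = −r cosθ − r²(cos2θ)/√u − r⁴ sin²2θ/(4u^{3/2}),  u = L² − r² sin²θ = 0.00557227 m².
Substituting r = 0.0164 m, L = 0.0749 m, θ = 158°: d²x/dθ² = +0.012593 m.
a = ω²·d²x/dθ² = (266.3)²·(+0.012593) = +893.06 m/s²;  |a| = 893.06 m/s².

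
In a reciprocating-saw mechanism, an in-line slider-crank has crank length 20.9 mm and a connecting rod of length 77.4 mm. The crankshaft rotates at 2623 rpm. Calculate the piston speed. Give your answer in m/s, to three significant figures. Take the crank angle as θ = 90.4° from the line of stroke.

5.73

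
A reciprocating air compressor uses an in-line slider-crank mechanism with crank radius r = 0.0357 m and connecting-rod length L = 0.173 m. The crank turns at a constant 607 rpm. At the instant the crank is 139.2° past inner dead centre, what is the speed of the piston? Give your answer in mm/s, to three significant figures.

ω = 2π·607/60 = 63.56 rad/s
For an in-line slider-crank, x = r cosθ + √(L² − r² sin²θ), so v = −rω sinθ·[1 + r cosθ/√(L² − r² sin²θ)].
With r = 0.0357 m, L = 0.173 m, θ = 139.2°: √(L² − r² sin²θ) = 0.17142 m.
v = −0.0357·63.56·0.65342·[1 + 0.0357·-0.75700/0.17142] = -1.249 m/s.
|v| = 1.249 m/s = 1249 mm/s.

1250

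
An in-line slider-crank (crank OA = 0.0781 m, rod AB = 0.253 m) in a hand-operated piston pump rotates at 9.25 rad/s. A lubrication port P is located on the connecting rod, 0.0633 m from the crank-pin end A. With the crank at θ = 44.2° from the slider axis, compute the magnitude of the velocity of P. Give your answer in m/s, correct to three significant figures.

0.659

ω = 9.25 rad/s.  Crank-pin speed |V_A| = rω = 0.72242 m/s, perpendicular to OA.
Rod angle: sinφ = −(r/L) sinθ ⇒ φ = -12.428°; ω_rod = −rω cosθ/√(L²−r²sin²θ) = -2.0962 rad/s.
V_P = V_A + ω_rod × AP, with AP = 0.0633 m along the rod.
Components: V_Px = −rω sinθ − a·ω_rod·sinφ = -0.53221 m/s;  V_Py = rω cosθ + a·ω_rod·cosφ = +0.38833 m/s.
|V_P| = √(V_Px² + V_Py²) = 0.65882 m/s.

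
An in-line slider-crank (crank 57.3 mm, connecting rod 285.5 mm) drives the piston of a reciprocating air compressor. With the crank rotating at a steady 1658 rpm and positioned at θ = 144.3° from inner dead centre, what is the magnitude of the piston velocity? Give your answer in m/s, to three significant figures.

ω = 2π·1658/60 = 173.6 rad/s
For an in-line slider-crank, x = r cosθ + √(L² − r² sin²θ), so v = −rω sinθ·[1 + r cosθ/√(L² − r² sin²θ)].
With r = 0.0573 m, L = 0.2855 m, θ = 144.3°: √(L² − r² sin²θ) = 0.28354 m.
v = −0.0573·173.6·0.58354·[1 + 0.0573·-0.81208/0.28354] = -4.8527 m/s.
|v| = 4.8527 m/s.

4.85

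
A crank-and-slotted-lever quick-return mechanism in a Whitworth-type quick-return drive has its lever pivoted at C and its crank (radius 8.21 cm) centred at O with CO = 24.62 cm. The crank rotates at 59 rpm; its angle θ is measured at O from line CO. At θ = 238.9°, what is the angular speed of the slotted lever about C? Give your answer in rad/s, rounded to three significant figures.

0.492

ω = 6.178 rad/s (from 59 rpm).
Crank pin A relative to C: A = (d + r cosθ, r sinθ); lever angle φ = atan2(r sinθ, d + r cosθ).
Differentiating tanφ: φ̇ = rω(d cosθ + r)/(d² + r² + 2dr cosθ).
d² + r² + 2dr cosθ = |CA|² = 0.0464735 m²;  d cosθ + r = -0.045071 m.
|ω_lever| = |0.0821·6.178·-0.045071| / 0.0464735 = 0.49194 rad/s.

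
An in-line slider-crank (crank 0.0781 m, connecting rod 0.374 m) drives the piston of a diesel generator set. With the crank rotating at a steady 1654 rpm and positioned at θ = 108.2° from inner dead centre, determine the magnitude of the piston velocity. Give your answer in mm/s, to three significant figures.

12000

ω = 2π·1654/60 = 173.2 rad/s
For an in-line slider-crank, x = r cosθ + √(L² − r² sin²θ), so v = −rω sinθ·[1 + r cosθ/√(L² − r² sin²θ)].
With r = 0.0781 m, L = 0.374 m, θ = 108.2°: √(L² − r² sin²θ) = 0.36657 m.
v = −0.0781·173.2·0.94997·[1 + 0.0781·-0.31233/0.36657] = -11.996 m/s.
|v| = 11.996 m/s = 11996 mm/s.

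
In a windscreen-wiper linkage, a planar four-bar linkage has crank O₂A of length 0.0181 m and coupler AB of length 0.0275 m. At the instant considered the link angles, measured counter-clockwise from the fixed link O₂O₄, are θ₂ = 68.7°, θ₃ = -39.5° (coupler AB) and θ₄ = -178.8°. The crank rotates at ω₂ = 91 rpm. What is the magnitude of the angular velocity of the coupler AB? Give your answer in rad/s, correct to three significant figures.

8.89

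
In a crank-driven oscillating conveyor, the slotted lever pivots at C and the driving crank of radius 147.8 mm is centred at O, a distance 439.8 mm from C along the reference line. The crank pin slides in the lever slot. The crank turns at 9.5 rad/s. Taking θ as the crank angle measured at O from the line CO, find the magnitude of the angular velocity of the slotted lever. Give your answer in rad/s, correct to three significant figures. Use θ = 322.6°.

ω = 9.5 rad/s
Crank pin A relative to C: A = (d + r cosθ, r sinθ); lever angle φ = atan2(r sinθ, d + r cosθ).
Differentiating tanφ: φ̇ = rω(d cosθ + r)/(d² + r² + 2dr cosθ).
d² + r² + 2dr cosθ = |CA|² = 0.318547 m²;  d cosθ + r = +0.49718 m.
|ω_lever| = |0.1478·9.5·+0.49718| / 0.318547 = 2.1915 rad/s.

2.19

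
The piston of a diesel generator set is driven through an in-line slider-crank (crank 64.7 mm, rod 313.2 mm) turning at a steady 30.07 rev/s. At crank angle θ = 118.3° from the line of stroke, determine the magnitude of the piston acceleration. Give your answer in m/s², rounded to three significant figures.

1360

ω = 2π·30.1 = 188.9 rad/s
x(θ) = r cosθ + √(L² − r² sin²θ); with ω constant, a = ω²·d²x/dθ².
d²x/dθ² = −r cosθ − r²(cos2θ)/√u − r⁴ sin²2θ/(4u^{3/2}),  u = L² − r² sin²θ = 0.094849 m².
Substituting r = 0.0647 m, L = 0.3132 m, θ = 118.3°: d²x/dθ² = +0.038051 m.
a = ω²·d²x/dθ² = (188.9)²·(+0.038051) = +1358.3 m/s²;  |a| = 1358.3 m/s².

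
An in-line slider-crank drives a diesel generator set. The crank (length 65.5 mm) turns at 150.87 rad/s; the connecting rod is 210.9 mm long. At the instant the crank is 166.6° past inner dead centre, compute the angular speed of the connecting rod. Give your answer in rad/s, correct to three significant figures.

45.7

ω = 150.9 rad/s
The rod makes angle φ with the slider axis where L sinφ = r sinθ; differentiating, L cosφ·φ̇ = r ω cosθ.
L cosφ = √(L² − r² sin²θ) = 0.21035 m.
|ω_rod| = r ω |cosθ| / √(L² − r² sin²θ) = 0.0655·150.9·0.97278/0.21035 = 45.699 rad/s.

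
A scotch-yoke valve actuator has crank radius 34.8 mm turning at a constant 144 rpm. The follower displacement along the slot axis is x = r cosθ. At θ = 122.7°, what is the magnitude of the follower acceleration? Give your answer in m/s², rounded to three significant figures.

4.28

ω = 15.08 rad/s (from 144 rpm).
x = r cosθ ⇒ ẍ = −rω² cosθ (ω constant).
|a| = rω²|cosθ| = 0.0348·(15.08)²·|cos 122.7°| = 4.2751 m/s².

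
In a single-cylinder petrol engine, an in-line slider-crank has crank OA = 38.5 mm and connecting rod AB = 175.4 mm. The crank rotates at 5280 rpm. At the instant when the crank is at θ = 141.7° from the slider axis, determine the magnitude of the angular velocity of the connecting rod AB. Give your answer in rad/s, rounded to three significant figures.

ω = 552.9 rad/s (converted from 5280 rpm).
The rod makes angle φ with the slider axis where L sinφ = r sinθ; differentiating, L cosφ·φ̇ = r ω cosθ.
L cosφ = √(L² − r² sin²θ) = 0.17377 m.
|ω_rod| = r ω |cosθ| / √(L² − r² sin²θ) = 0.0385·552.9·0.78478/0.17377 = 96.138 rad/s.

96.1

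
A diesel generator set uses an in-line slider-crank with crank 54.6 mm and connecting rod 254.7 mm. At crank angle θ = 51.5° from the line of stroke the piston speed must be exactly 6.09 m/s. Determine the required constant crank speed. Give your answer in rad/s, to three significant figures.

126

For an in-line slider-crank, |v_piston| = rω|sinθ|·[1 + r cosθ/√(L² − r² sin²θ)].
With r = 0.0546 m, L = 0.2547 m, θ = 51.5°: the bracketed kinematic factor |dx/dθ| = 0.048515 m.
ω = v/|dx/dθ| = 6.09/0.048515 = 125.53 rad/s.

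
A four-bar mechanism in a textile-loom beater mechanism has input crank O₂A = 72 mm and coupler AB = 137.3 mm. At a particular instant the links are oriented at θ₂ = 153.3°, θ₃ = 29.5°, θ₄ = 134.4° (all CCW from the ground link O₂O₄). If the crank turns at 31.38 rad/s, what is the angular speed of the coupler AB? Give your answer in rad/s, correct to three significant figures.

ω₂ = 31.38 rad/s
Differentiating the loop-closure r₂e^{iθ₂}+r₃e^{iθ₃}=r₁+r₄e^{iθ₄} gives r₂ω₂e^{iθ₂}+r₃ω₃e^{iθ₃}=r₄ω₄e^{iθ₄}.
Eliminating the other unknown: ω₃ = r₂ω₂ sin(θ₄−θ₂) / [r₃ sin(θ₃−θ₄)].
Numerator sine = -0.32392; denominator sine = -0.96638.
Result = 0.072·31.38·(-0.32392) / (0.1373·(-0.96638)) = +5.5157 rad/s; magnitude 5.5157 rad/s.

5.52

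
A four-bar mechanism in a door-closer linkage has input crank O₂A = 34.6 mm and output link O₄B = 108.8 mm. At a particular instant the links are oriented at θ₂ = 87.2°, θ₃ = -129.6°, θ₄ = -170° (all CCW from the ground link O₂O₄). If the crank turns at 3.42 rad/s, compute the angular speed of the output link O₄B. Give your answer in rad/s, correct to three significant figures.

1.01

ω₂ = 3.42 rad/s
Differentiating the loop-closure r₂e^{iθ₂}+r₃e^{iθ₃}=r₁+r₄e^{iθ₄} gives r₂ω₂e^{iθ₂}+r₃ω₃e^{iθ₃}=r₄ω₄e^{iθ₄}.
Eliminating the other unknown: ω₄ = r₂ω₂ sin(θ₂−θ₃) / [r₄ sin(θ₄−θ₃)].
Numerator sine = -0.59902; denominator sine = -0.64812.
Result = 0.0346·3.42·(-0.59902) / (0.1088·(-0.64812)) = +1.0052 rad/s; magnitude 1.0052 rad/s.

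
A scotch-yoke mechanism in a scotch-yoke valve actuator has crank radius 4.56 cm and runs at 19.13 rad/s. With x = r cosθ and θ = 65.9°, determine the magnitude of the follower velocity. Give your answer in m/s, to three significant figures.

0.796

ω = 19.13 rad/s
x = r cosθ ⇒ ẋ = −rω sinθ.
|v| = rω|sinθ| = 0.0456·19.13·|sin 65.9°| = 0.79629 m/s.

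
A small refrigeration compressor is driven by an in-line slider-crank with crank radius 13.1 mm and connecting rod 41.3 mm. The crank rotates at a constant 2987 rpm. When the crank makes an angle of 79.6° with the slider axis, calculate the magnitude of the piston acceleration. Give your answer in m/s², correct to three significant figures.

ω = 2π·2987/60 = 312.8 rad/s
x(θ) = r cosθ + √(L² − r² sin²θ); with ω constant, a = ω²·d²x/dθ².
d²x/dθ² = −r cosθ − r²(cos2θ)/√u − r⁴ sin²2θ/(4u^{3/2}),  u = L² − r² sin²θ = 0.00153967 m².
Substituting r = 0.0131 m, L = 0.0413 m, θ = 79.6°: d²x/dθ² = +0.0017083 m.
a = ω²·d²x/dθ² = (312.8)²·(+0.0017083) = +167.14 m/s²;  |a| = 167.14 m/s².

167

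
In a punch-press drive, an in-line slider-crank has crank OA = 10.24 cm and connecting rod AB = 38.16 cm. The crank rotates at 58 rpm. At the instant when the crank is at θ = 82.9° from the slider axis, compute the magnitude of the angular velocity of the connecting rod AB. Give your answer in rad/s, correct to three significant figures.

0.209

ω = 6.074 rad/s (converted from 58 rpm).
The rod makes angle φ with the slider axis where L sinφ = r sinθ; differentiating, L cosφ·φ̇ = r ω cosθ.
L cosφ = √(L² − r² sin²θ) = 0.36782 m.
|ω_rod| = r ω |cosθ| / √(L² − r² sin²θ) = 0.1024·6.074·0.12360/0.36782 = 0.209 rad/s.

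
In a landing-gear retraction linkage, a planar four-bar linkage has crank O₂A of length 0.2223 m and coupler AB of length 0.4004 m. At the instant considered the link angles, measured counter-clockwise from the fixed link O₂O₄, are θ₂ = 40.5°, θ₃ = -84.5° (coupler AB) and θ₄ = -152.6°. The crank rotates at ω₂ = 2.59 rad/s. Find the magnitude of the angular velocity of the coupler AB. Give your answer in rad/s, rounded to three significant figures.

0.351

ω₂ = 2.59 rad/s
Differentiating the loop-closure r₂e^{iθ₂}+r₃e^{iθ₃}=r₁+r₄e^{iθ₄} gives r₂ω₂e^{iθ₂}+r₃ω₃e^{iθ₃}=r₄ω₄e^{iθ₄}.
Eliminating the other unknown: ω₃ = r₂ω₂ sin(θ₄−θ₂) / [r₃ sin(θ₃−θ₄)].
Numerator sine = +0.22665; denominator sine = +0.92784.
Result = 0.2223·2.59·(+0.22665) / (0.4004·(+0.92784)) = +0.35126 rad/s; magnitude 0.35126 rad/s.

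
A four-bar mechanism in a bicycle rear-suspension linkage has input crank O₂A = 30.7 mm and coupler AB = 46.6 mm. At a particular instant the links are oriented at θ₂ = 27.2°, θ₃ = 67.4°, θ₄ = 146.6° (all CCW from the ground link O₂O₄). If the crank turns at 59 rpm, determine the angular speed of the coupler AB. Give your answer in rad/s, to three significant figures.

ω₂ = 6.178 rad/s (from 59 rpm).
Differentiating the loop-closure r₂e^{iθ₂}+r₃e^{iθ₃}=r₁+r₄e^{iθ₄} gives r₂ω₂e^{iθ₂}+r₃ω₃e^{iθ₃}=r₄ω₄e^{iθ₄}.
Eliminating the other unknown: ω₃ = r₂ω₂ sin(θ₄−θ₂) / [r₃ sin(θ₃−θ₄)].
Numerator sine = +0.87121; denominator sine = -0.98229.
Result = 0.0307·6.178·(+0.87121) / (0.0466·(-0.98229)) = -3.6101 rad/s; magnitude 3.6101 rad/s.

3.61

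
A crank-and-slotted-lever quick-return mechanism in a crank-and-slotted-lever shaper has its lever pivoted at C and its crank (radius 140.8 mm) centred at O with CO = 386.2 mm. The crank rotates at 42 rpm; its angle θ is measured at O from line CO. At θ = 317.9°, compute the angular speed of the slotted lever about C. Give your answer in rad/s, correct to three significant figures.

ω = 4.398 rad/s (from 42 rpm).
Crank pin A relative to C: A = (d + r cosθ, r sinθ); lever angle φ = atan2(r sinθ, d + r cosθ).
Differentiating tanφ: φ̇ = rω(d cosθ + r)/(d² + r² + 2dr cosθ).
d² + r² + 2dr cosθ = |CA|² = 0.249668 m²;  d cosθ + r = +0.42735 m.
|ω_lever| = |0.1408·4.398·+0.42735| / 0.249668 = 1.06 rad/s.

1.06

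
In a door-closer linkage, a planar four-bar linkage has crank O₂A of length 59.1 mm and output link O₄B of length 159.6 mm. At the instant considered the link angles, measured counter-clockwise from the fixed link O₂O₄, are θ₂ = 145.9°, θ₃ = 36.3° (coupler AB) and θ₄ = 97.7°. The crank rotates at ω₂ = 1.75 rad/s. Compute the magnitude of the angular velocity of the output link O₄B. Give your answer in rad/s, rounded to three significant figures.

ω₂ = 1.75 rad/s
Differentiating the loop-closure r₂e^{iθ₂}+r₃e^{iθ₃}=r₁+r₄e^{iθ₄} gives r₂ω₂e^{iθ₂}+r₃ω₃e^{iθ₃}=r₄ω₄e^{iθ₄}.
Eliminating the other unknown: ω₄ = r₂ω₂ sin(θ₂−θ₃) / [r₄ sin(θ₄−θ₃)].
Numerator sine = +0.94206; denominator sine = +0.87798.
Result = 0.0591·1.75·(+0.94206) / (0.1596·(+0.87798)) = +0.69532 rad/s; magnitude 0.69532 rad/s.

0.695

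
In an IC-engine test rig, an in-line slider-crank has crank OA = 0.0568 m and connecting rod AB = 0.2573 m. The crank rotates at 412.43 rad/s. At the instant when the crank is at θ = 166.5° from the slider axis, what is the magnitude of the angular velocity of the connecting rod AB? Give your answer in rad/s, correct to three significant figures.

ω = 412.4 rad/s
The rod makes angle φ with the slider axis where L sinφ = r sinθ; differentiating, L cosφ·φ̇ = r ω cosθ.
L cosφ = √(L² − r² sin²θ) = 0.25696 m.
|ω_rod| = r ω |cosθ| / √(L² − r² sin²θ) = 0.0568·412.4·0.97237/0.25696 = 88.648 rad/s.

88.6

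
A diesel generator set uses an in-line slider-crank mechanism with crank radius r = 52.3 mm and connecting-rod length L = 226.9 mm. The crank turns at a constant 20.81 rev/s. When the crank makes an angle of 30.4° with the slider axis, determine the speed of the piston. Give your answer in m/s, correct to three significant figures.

ω = 2π·20.8 = 130.8 rad/s
For an in-line slider-crank, x = r cosθ + √(L² − r² sin²θ), so v = −rω sinθ·[1 + r cosθ/√(L² − r² sin²θ)].
With r = 0.0523 m, L = 0.2269 m, θ = 30.4°: √(L² − r² sin²θ) = 0.22535 m.
v = −0.0523·130.8·0.50603·[1 + 0.0523·0.86251/0.22535] = -4.1531 m/s.
|v| = 4.1531 m/s.

4.15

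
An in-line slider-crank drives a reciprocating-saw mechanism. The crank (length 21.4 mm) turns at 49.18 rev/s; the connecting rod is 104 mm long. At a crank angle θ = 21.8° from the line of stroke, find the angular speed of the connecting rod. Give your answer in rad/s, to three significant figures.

59.2

ω = 309 rad/s (converted from 49.18 rev/s).
The rod makes angle φ with the slider axis where L sinφ = r sinθ; differentiating, L cosφ·φ̇ = r ω cosθ.
L cosφ = √(L² − r² sin²θ) = 0.1037 m.
|ω_rod| = r ω |cosθ| / √(L² − r² sin²θ) = 0.0214·309·0.92849/0.1037 = 59.21 rad/s.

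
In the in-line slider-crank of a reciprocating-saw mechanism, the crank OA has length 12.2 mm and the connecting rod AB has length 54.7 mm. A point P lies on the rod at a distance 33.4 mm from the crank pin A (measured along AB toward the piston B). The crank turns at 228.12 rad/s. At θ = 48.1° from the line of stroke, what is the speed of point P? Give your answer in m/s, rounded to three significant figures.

ω = 228.1 rad/s.  Crank-pin speed |V_A| = rω = 2.7831 m/s, perpendicular to OA.
Rod angle: sinφ = −(r/L) sinθ ⇒ φ = -9.556°; ω_rod = −rω cosθ/√(L²−r²sin²θ) = -34.457 rad/s.
V_P = V_A + ω_rod × AP, with AP = 0.0334 m along the rod.
Components: V_Px = −rω sinθ − a·ω_rod·sinφ = -2.2625 m/s;  V_Py = rω cosθ + a·ω_rod·cosφ = +0.72374 m/s.
|V_P| = √(V_Px² + V_Py²) = 2.3755 m/s.

2.38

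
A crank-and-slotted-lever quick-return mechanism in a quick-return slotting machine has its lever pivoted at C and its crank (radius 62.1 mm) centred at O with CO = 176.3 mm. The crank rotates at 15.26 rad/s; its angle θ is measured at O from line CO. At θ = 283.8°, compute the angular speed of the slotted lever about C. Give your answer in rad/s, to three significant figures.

ω = 15.26 rad/s
Crank pin A relative to C: A = (d + r cosθ, r sinθ); lever angle φ = atan2(r sinθ, d + r cosθ).
Differentiating tanφ: φ̇ = rω(d cosθ + r)/(d² + r² + 2dr cosθ).
d² + r² + 2dr cosθ = |CA|² = 0.0401611 m²;  d cosθ + r = +0.10415 m.
|ω_lever| = |0.0621·15.26·+0.10415| / 0.0401611 = 2.4576 rad/s.

2.46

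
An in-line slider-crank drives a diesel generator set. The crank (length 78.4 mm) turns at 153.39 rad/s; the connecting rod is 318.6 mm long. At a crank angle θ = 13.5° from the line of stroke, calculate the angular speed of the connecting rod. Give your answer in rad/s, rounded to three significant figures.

ω = 153.4 rad/s
The rod makes angle φ with the slider axis where L sinφ = r sinθ; differentiating, L cosφ·φ̇ = r ω cosθ.
L cosφ = √(L² − r² sin²θ) = 0.31807 m.
|ω_rod| = r ω |cosθ| / √(L² − r² sin²θ) = 0.0784·153.4·0.97237/0.31807 = 36.763 rad/s.

36.8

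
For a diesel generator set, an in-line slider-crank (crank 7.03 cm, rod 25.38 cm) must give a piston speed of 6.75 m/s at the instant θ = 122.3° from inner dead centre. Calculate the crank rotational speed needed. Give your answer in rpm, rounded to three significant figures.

1280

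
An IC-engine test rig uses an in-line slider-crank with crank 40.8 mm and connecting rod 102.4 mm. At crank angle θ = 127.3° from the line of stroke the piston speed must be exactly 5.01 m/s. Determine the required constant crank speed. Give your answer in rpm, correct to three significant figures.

For an in-line slider-crank, |v_piston| = rω|sinθ|·[1 + r cosθ/√(L² − r² sin²θ)].
With r = 0.0408 m, L = 0.1024 m, θ = 127.3°: the bracketed kinematic factor |dx/dθ| = 0.024193 m.
ω = v/|dx/dθ| = 5.01/0.024193 = 207.08 rad/s.
N = 60ω/(2π) = 1977.5 rpm.

1980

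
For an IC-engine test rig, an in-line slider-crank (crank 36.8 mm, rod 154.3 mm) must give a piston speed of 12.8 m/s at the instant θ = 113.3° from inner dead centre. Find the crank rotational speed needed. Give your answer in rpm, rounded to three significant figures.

4000

For an in-line slider-crank, |v_piston| = rω|sinθ|·[1 + r cosθ/√(L² − r² sin²θ)].
With r = 0.0368 m, L = 0.1543 m, θ = 113.3°: the bracketed kinematic factor |dx/dθ| = 0.030531 m.
ω = v/|dx/dθ| = 12.8/0.030531 = 419.25 rad/s.
N = 60ω/(2π) = 4003.5 rpm.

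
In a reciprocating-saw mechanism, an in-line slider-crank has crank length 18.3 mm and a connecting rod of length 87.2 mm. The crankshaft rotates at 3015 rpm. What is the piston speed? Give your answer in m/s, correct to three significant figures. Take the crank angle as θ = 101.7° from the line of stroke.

ω = 2π·3015/60 = 315.7 rad/s
For an in-line slider-crank, x = r cosθ + √(L² − r² sin²θ), so v = −rω sinθ·[1 + r cosθ/√(L² − r² sin²θ)].
With r = 0.0183 m, L = 0.0872 m, θ = 101.7°: √(L² − r² sin²θ) = 0.085339 m.
v = −0.0183·315.7·0.97922·[1 + 0.0183·-0.20279/0.085339] = -5.4118 m/s.
|v| = 5.4118 m/s.

5.41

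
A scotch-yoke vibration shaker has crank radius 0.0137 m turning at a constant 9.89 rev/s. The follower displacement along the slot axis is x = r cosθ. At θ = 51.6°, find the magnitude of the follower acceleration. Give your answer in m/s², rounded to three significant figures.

32.9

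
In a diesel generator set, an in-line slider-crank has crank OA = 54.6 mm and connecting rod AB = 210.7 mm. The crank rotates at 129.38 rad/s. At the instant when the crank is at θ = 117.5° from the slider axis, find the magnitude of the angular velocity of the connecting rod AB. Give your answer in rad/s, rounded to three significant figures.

ω = 129.4 rad/s
The rod makes angle φ with the slider axis where L sinφ = r sinθ; differentiating, L cosφ·φ̇ = r ω cosθ.
L cosφ = √(L² − r² sin²θ) = 0.20506 m.
|ω_rod| = r ω |cosθ| / √(L² − r² sin²θ) = 0.0546·129.4·0.46175/0.20506 = 15.907 rad/s.

15.9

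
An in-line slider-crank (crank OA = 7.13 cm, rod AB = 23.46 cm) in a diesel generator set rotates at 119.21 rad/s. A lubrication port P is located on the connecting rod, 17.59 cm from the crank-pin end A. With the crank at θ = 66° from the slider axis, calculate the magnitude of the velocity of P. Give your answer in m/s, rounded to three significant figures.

8.56

ω = 119.2 rad/s.  Crank-pin speed |V_A| = rω = 8.4997 m/s, perpendicular to OA.
Rod angle: sinφ = −(r/L) sinθ ⇒ φ = -16.120°; ω_rod = −rω cosθ/√(L²−r²sin²θ) = -15.339 rad/s.
V_P = V_A + ω_rod × AP, with AP = 0.1759 m along the rod.
Components: V_Px = −rω sinθ − a·ω_rod·sinφ = -8.514 m/s;  V_Py = rω cosθ + a·ω_rod·cosφ = +0.86502 m/s.
|V_P| = √(V_Px² + V_Py²) = 8.5578 m/s.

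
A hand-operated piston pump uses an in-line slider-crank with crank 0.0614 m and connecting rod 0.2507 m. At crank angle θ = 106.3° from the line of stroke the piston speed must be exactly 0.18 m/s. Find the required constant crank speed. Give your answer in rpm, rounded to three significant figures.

For an in-line slider-crank, |v_piston| = rω|sinθ|·[1 + r cosθ/√(L² − r² sin²θ)].
With r = 0.0614 m, L = 0.2507 m, θ = 106.3°: the bracketed kinematic factor |dx/dθ| = 0.054764 m.
ω = v/|dx/dθ| = 0.18/0.054764 = 3.2868 rad/s.
N = 60ω/(2π) = 31.387 rpm.

31.4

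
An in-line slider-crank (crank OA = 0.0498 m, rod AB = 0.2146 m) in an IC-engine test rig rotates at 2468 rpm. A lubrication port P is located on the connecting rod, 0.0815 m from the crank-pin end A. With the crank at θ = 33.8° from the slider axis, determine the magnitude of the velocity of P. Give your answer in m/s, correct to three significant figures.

10.2

ω = 258.4 rad/s.  Crank-pin speed |V_A| = rω = 12.871 m/s, perpendicular to OA.
Rod angle: sinφ = −(r/L) sinθ ⇒ φ = -7.417°; ω_rod = −rω cosθ/√(L²−r²sin²θ) = -50.259 rad/s.
V_P = V_A + ω_rod × AP, with AP = 0.0815 m along the rod.
Components: V_Px = −rω sinθ − a·ω_rod·sinφ = -7.6887 m/s;  V_Py = rω cosθ + a·ω_rod·cosφ = +6.6335 m/s.
|V_P| = √(V_Px² + V_Py²) = 10.155 m/s.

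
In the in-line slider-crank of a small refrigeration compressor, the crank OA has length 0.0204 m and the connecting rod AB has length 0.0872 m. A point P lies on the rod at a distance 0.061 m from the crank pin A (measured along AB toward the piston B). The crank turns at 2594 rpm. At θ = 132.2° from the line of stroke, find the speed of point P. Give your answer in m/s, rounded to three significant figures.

3.81

ω = 271.6 rad/s.  Crank-pin speed |V_A| = rω = 5.5415 m/s, perpendicular to OA.
Rod angle: sinφ = −(r/L) sinθ ⇒ φ = -9.980°; ω_rod = −rω cosθ/√(L²−r²sin²θ) = +43.343 rad/s.
V_P = V_A + ω_rod × AP, with AP = 0.061 m along the rod.
Components: V_Px = −rω sinθ − a·ω_rod·sinφ = -3.647 m/s;  V_Py = rω cosθ + a·ω_rod·cosφ = -1.1184 m/s.
|V_P| = √(V_Px² + V_Py²) = 3.8146 m/s.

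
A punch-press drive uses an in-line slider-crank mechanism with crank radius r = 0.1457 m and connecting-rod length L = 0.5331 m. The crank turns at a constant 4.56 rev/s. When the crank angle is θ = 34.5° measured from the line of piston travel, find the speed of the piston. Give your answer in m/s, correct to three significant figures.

ω = 2π·4.56 = 28.65 rad/s
For an in-line slider-crank, x = r cosθ + √(L² − r² sin²θ), so v = −rω sinθ·[1 + r cosθ/√(L² − r² sin²θ)].
With r = 0.1457 m, L = 0.5331 m, θ = 34.5°: √(L² − r² sin²θ) = 0.52667 m.
v = −0.1457·28.65·0.56641·[1 + 0.1457·0.82413/0.52667] = -2.9035 m/s.
|v| = 2.9035 m/s.

2.90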